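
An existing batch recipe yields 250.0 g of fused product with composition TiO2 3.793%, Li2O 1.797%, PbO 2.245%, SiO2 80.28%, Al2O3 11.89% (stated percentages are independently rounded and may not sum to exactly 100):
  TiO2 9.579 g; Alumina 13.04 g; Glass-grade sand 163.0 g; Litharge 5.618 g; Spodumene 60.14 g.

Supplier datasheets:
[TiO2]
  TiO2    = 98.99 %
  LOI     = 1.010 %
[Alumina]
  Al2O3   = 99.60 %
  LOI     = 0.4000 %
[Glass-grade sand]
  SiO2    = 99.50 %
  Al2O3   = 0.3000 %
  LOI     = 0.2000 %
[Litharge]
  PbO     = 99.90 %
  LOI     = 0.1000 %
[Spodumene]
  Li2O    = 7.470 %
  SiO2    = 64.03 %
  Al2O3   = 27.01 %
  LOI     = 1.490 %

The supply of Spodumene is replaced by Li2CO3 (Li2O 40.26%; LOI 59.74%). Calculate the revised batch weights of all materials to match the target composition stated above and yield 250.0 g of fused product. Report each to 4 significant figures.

Revised batch per 250.0 g fused product:
  TiO2: 9.579 g
  Alumina: 29.24 g
  Glass-grade sand: 201.7 g
  Litharge: 5.618 g
  Li2CO3: 11.16 g
Total batch = 257.3 g; LOI loss = 7.290 g

Every computation carries full float precision through the solve — mid-chain values are printed, rounded to 4 significant figures, alongside each step. Every reported value receives exactly one rounding — derived quantities, which include glass mass, five oxide percentages, totals, LOI, yield, are computed in full precision, as set out in the problem or the answer, from the weighed amounts for 250.0 g of glass.
Oxide mass targets, per 250.0 g fused product:
  TiO2: 3.793% × 250.0 = 9.482 g
  Li2O: 1.797% × 250.0 = 4.492 g
  PbO: 2.245% × 250.0 = 5.612 g
  SiO2: 80.28% × 250.0 = 200.7 g
  Al2O3: 11.89% × 250.0 = 29.72 g
Balance tally, oxide-wise, working from each reported weight, on the stated basis (each sum matches its target mass within answer rounding):
  TiO2: 9.579·0.9899 = 9.482 g (target 9.482 g)
  Li2O: 11.16·0.4026 = 4.493 g (target 4.492 g)
  PbO: 5.618·0.9990 = 5.612 g (target 5.612 g)
  SiO2: 201.7·0.9950 = 200.7 g (target 200.7 g)
  Al2O3: 29.24·0.9960 + 201.7·0.003000 = 29.73 g (target 29.72 g)
Consistency of the glass mass: Σ batch − LOI loss = 250.0 g (oxide target masses add up to 250.0 g; with the basis standing at 250.0 g — gaps are rounding artifacts).
Adding the batch up: Σ batch = 257.3 g; loss to ignition Σ batch·LOI = 7.290 g; glass ÷ batch gives a yield of 97.17%.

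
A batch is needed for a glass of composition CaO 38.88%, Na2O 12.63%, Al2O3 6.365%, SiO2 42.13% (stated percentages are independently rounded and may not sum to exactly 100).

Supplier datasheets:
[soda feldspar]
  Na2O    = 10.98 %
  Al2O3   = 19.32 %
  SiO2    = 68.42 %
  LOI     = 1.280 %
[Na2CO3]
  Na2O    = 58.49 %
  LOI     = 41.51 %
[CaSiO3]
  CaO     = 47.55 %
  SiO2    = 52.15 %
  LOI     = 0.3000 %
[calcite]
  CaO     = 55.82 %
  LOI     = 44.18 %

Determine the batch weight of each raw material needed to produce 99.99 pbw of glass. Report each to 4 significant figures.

Batch per 99.99 pbw glass:
  soda feldspar: 32.94 pbw
  Na2CO3: 15.41 pbw
  CaSiO3: 37.56 pbw
  calcite: 37.65 pbw
Total batch = 123.6 pbw; LOI loss = 23.56 pbw; yield = 80.93%

In-progress results are printed, rounded to four significant digits, in the working. All arithmetic carries full precision at all times — each reported result is rounded only once — all derived quantities (totals, LOI, net glass mass, the four compositions, the yield) are re-derived at full precision from the weighed amounts per 99.99 pbw of glass exactly as printed in problem or answer.
Oxide-by-oxide targets in 99.99 pbw glass:
  CaO: 38.88% × 99.99 = 38.88 pbw
  Na2O: 12.63% × 99.99 = 12.63 pbw
  Al2O3: 6.365% × 99.99 = 6.364 pbw
  SiO2: 42.13% × 99.99 = 42.13 pbw
Mass-balance tally per oxide from the weights as reported, per the basis as stated (sum by sum, the targets are met net of answer rounding effects):
  CaO: 37.56·0.4755 + 37.65·0.5582 = 38.88 pbw (target 38.88 pbw)
  Na2O: 32.94·0.1098 + 15.41·0.5849 = 12.63 pbw (target 12.63 pbw)
  Al2O3: 32.94·0.1932 = 6.364 pbw (target 6.364 pbw)
  SiO2: 32.94·0.6842 + 37.56·0.5215 = 42.13 pbw (target 42.13 pbw)
Glass-mass bookkeeping: batch Σ − ignition loss = 100.0 pbw (oxide target masses add up to 99.99 pbw; versus the stated basis of 99.99 pbw — deltas are rounding alone).
Total batch = Σ batch = 123.6 pbw; LOI loss = Σ batch·LOI = 23.56 pbw; yield = glass ÷ total batch = 80.93%.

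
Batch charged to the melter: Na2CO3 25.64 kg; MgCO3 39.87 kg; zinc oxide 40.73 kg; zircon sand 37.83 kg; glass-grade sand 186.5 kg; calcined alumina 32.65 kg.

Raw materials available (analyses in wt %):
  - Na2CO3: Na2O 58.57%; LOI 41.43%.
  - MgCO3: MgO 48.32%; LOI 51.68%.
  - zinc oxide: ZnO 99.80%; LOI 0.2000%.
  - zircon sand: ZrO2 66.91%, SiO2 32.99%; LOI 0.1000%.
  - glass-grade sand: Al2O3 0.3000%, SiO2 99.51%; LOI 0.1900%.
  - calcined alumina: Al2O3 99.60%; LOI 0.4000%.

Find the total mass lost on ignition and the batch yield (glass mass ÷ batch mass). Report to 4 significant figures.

LOI loss = 31.83 kg; glass = 331.4 kg; yield = 91.24%

The working math carries exact precision in all steps — mid-chain values appear, with 4-significant-digit rounding, on the page — each reported result undergoes a single rounding — the derived quantities, including LOI, net glass mass, the totals, six oxide percentages, the yield, are computed starting from the weights for 331.4 kg of glass in exact precision as they appear in question or answer.
Per-material ignition loss:
  Na2CO3: 25.64 × 0.4143 = 10.62 kg
  MgCO3: 39.87 × 0.5168 = 20.60 kg
  zinc oxide: 40.73 × 0.002000 = 0.08146 kg
  zircon sand: 37.83 × 0.001000 = 0.03783 kg
  glass-grade sand: 186.5 × 0.001900 = 0.3543 kg
  calcined alumina: 32.65 × 0.004000 = 0.1306 kg
Total LOI = 31.83 kg
Glass = batch − LOI = 363.2 − 31.83 = 331.4 kg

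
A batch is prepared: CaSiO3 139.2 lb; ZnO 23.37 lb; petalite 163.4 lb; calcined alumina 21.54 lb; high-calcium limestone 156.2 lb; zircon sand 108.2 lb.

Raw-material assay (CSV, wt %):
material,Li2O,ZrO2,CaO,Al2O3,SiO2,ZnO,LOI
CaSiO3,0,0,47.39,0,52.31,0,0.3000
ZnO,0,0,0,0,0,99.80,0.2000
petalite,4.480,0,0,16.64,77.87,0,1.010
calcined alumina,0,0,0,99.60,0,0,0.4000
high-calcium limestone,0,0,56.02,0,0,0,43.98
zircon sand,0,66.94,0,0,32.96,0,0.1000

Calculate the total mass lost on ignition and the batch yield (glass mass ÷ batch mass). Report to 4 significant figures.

Rounding to four significant figures governs every mid-chain value as displayed; each numeric step maintains full float precision at every stage — each reported figure undergoes a single rounding — all derived quantities (six oxide percentages, net glass mass, totals, LOI, yield) are rebuilt at full float precision from the batch weights at 540.9 lb of glass precisely as stated by either problem or answer.
Each material's LOI contribution:
  CaSiO3: 139.2 × 0.003000 = 0.4176 lb
  ZnO: 23.37 × 0.002000 = 0.04674 lb
  petalite: 163.4 × 0.01010 = 1.650 lb
  calcined alumina: 21.54 × 0.004000 = 0.08616 lb
  high-calcium limestone: 156.2 × 0.4398 = 68.70 lb
  zircon sand: 108.2 × 0.001000 = 0.1082 lb
Total LOI = 71.01 lb
Glass = batch − LOI = 611.9 − 71.01 = 540.9 lb

LOI loss = 71.01 lb; glass = 540.9 lb; yield = 88.40%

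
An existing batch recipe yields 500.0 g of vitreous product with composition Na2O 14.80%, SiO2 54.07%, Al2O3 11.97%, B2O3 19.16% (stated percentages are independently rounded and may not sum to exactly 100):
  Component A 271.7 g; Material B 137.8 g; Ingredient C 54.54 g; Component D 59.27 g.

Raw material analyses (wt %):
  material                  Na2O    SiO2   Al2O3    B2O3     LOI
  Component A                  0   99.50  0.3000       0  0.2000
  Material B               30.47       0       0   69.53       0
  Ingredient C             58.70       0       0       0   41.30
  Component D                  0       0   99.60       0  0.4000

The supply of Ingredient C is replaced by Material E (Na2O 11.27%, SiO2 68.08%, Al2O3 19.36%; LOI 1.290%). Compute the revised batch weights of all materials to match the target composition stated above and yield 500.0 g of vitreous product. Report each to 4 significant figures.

Every computation keeps full precision in all steps. Mid-chain values are printed with 4-significant-digit rounding between the steps; a single rounding yields every reported figure. The derived quantities (the yield, the four compositions, LOI, net glass mass, totals) are re-derived in full precision starting from the weights for 500.0 g of glass precisely as stated by either problem or answer.
Oxide mass targets, per 500.0 g vitreous product:
  Na2O: 14.80% × 500.0 = 74.00 g
  SiO2: 54.07% × 500.0 = 270.4 g
  Al2O3: 11.97% × 500.0 = 59.85 g
  B2O3: 19.16% × 500.0 = 95.80 g
Balance tally, oxide-wise, from the weights as reported, per the basis as stated (summed amounts equal target values inside rounding margins):
  Na2O: 137.8·0.3047 + 284.1·0.1127 = 74.01 g (target 74.00 g)
  SiO2: 77.32·0.9950 + 284.1·0.6808 = 270.3 g (target 270.4 g)
  Al2O3: 77.32·0.003000 + 284.1·0.1936 + 4.635·0.9960 = 59.85 g (target 59.85 g)
  B2O3: 137.8·0.6953 = 95.81 g (target 95.80 g)
Auditing the glass mass value: total batch − LOI = 500.0 g (per-oxide target masses sum to 500.0 g; versus the stated basis of 500.0 g — rounding explains the deltas).
Batch grand total — Σ batch = 503.9 g; LOI removed, Σ of batch·LOI: 3.838 g; the yield ratio, glass ÷ batch: 99.24%.

Revised batch per 500.0 g vitreous product:
  Component A: 77.32 g
  Material B: 137.8 g
  Material E: 284.1 g
  Component D: 4.635 g
Total batch = 503.9 g; LOI loss = 3.838 g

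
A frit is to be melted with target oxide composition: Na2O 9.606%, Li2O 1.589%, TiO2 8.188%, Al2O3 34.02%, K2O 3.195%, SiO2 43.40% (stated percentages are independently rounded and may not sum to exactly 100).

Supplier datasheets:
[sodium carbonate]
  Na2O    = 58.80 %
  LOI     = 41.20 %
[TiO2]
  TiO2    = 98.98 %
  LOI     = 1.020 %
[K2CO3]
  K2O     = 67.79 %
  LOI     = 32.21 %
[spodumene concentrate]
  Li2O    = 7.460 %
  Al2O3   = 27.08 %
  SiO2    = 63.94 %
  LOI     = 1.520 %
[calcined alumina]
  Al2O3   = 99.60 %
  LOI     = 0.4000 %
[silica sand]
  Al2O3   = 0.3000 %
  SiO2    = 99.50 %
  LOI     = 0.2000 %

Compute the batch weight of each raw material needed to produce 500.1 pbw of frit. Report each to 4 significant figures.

Batch per 500.1 pbw frit:
  sodium carbonate: 81.70 pbw
  TiO2: 41.37 pbw
  K2CO3: 23.57 pbw
  spodumene concentrate: 106.5 pbw
  calcined alumina: 141.4 pbw
  silica sand: 149.7 pbw
Total batch = 544.2 pbw; LOI loss = 44.16 pbw; yield = 91.89%

Intermediates are printed rounded to 4 significant digits alongside each step. Every computation runs at exact precision all the way through; each reported number takes exactly one rounding; all derived quantities are carried starting from the weights per 500.1 pbw of glass in full precision (the six compositions, yield, net glass mass, ignition loss, the totals), exactly as printed in the question or the answer.
Oxide mass targets, per 500.1 pbw frit:
  Na2O: 9.606% × 500.1 = 48.04 pbw
  Li2O: 1.589% × 500.1 = 7.947 pbw
  TiO2: 8.188% × 500.1 = 40.95 pbw
  Al2O3: 34.02% × 500.1 = 170.1 pbw
  K2O: 3.195% × 500.1 = 15.98 pbw
  SiO2: 43.40% × 500.1 = 217.0 pbw
Verifying the oxide balance from the weights as reported, on the stated basis (oxide sums agree with the targets modulo rounding of the values):
  Na2O: 81.70·0.5880 = 48.04 pbw (target 48.04 pbw)
  Li2O: 106.5·0.07460 = 7.945 pbw (target 7.947 pbw)
  TiO2: 41.37·0.9898 = 40.95 pbw (target 40.95 pbw)
  Al2O3: 106.5·0.2708 + 141.4·0.9960 + 149.7·0.003000 = 170.1 pbw (target 170.1 pbw)
  K2O: 23.57·0.6779 = 15.98 pbw (target 15.98 pbw)
  SiO2: 106.5·0.6394 + 149.7·0.9950 = 217.0 pbw (target 217.0 pbw)
Mass balance on the glass: Σ batch − LOI loss = 500.1 pbw (the Σ of target masses is 500.1 pbw; versus the stated basis of 500.1 pbw — deltas are rounding alone).
Batch total: Σ batch = 544.2 pbw; loss to ignition Σ batch·LOI = 44.16 pbw; yield: glass divided by total = 91.89%.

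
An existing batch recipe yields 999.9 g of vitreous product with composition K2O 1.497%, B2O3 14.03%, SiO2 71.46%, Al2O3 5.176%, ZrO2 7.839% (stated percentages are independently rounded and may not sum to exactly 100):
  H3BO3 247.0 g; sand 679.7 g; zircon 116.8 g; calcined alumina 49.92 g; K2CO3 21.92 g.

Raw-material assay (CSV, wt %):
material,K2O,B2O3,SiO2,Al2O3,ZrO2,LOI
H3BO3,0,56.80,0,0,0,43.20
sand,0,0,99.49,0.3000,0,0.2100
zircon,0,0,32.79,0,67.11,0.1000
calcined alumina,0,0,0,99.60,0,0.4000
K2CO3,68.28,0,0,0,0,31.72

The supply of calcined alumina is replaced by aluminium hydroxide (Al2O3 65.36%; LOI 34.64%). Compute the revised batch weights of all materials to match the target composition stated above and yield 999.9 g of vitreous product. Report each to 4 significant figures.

The whole derivation carries exact precision through the solve; intermediates appear (rounded to four significant digits) across the worked steps; every reported number includes exactly one rounding. All derived quantities, including totals, net glass mass, five oxide percentages, LOI, the yield, are recomputed from the weighed amounts on 999.9 g of glass in full float precision exactly as shown in problem or answer.
Target oxide masses per 999.9 g vitreous product:
  K2O: 1.497% × 999.9 = 14.97 g
  B2O3: 14.03% × 999.9 = 140.3 g
  SiO2: 71.46% × 999.9 = 714.5 g
  Al2O3: 5.176% × 999.9 = 51.75 g
  ZrO2: 7.839% × 999.9 = 78.38 g
Per-oxide balance check from the weights as reported, under the basis named above (sums match the target masses within answer rounding):
  K2O: 21.92·0.6828 = 14.97 g (target 14.97 g)
  B2O3: 247.0·0.5680 = 140.3 g (target 140.3 g)
  SiO2: 679.7·0.9949 + 116.8·0.3279 = 714.5 g (target 714.5 g)
  Al2O3: 679.7·0.003000 + 76.06·0.6536 = 51.75 g (target 51.75 g)
  ZrO2: 116.8·0.6711 = 78.38 g (target 78.38 g)
Glass-mass closure: total charge less LOI = 999.9 g (summing oxide targets gives 999.9 g; versus the stated basis of 999.9 g — gaps are rounding artifacts).
Total batch = Σ batch = 1141 g; the LOI term Σ batch·LOI equals 141.5 g; the yield ratio, glass ÷ batch: 87.60%.

Revised batch per 999.9 g vitreous product:
  H3BO3: 247.0 g
  sand: 679.7 g
  zircon: 116.8 g
  aluminium hydroxide: 76.06 g
  K2CO3: 21.92 g
Total batch = 1141 g; LOI loss = 141.5 g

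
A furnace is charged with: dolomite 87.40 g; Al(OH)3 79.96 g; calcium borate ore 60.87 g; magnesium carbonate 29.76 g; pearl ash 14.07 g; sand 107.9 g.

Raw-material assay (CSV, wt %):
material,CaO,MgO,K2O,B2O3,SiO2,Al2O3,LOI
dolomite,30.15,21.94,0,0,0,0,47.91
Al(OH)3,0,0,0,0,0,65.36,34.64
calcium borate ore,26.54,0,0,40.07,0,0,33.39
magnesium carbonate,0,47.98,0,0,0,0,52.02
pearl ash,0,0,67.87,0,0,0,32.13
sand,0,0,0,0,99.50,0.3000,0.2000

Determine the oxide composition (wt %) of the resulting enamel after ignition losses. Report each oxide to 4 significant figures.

Glass mass = 269.8 g (batch 380.0 − LOI 110.1).
Composition: CaO 15.75%, MgO 12.40%, K2O 3.539%, B2O3 9.039%, SiO2 39.79%, Al2O3 19.49%

Every computation holds exact precision end to end — mid-chain values are displayed (rounded to four significant digits) alongside each step. A single rounding finalizes every reported value; all derived quantities, including yield, ignition loss, the six compositions, totals, net glass mass, are carried using the weight values per 269.8 g of glass at full float precision, as set out in the problem or the answer.
Oxide masses out of the charge:
  CaO: 87.40·0.3015 + 60.87·0.2654 = 42.51 g
  MgO: 87.40·0.2194 + 29.76·0.4798 = 33.45 g
  K2O: 14.07·0.6787 = 9.549 g
  B2O3: 60.87·0.4007 = 24.39 g
  SiO2: 107.9·0.9950 = 107.4 g
  Al2O3: 79.96·0.6536 + 107.9·0.003000 = 52.59 g
LOI: 87.40·0.4791 + 79.96·0.3464 + 60.87·0.3339 + 29.76·0.5202 + 14.07·0.3213 + 107.9·0.002000 = 110.1 g
batch − LOI leaves glass = 380.0 − 110.1 = 269.8 g (equal to the oxide-mass sum)
percent share: oxide ÷ glass, ×100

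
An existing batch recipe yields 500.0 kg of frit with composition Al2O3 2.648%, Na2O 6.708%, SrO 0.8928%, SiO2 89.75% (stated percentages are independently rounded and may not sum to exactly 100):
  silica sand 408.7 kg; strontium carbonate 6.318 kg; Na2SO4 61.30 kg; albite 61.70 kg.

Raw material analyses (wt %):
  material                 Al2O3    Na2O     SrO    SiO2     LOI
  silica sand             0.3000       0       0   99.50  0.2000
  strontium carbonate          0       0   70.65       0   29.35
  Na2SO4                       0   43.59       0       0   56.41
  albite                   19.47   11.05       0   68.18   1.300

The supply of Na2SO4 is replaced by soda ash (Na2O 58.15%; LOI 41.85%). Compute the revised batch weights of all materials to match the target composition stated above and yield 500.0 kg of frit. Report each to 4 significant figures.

The intermediate values appear, rounded to 4 significant digits, across the worked steps. Each numeric step runs at exact precision all the way through. Each reported value is rounded only once; all derived quantities, which include glass mass, ignition loss, yield, the totals, four oxide percentages, are carried in full float precision, exactly as shown in either problem or answer, using the weight values at 500.0 kg of glass.
Target oxide masses per 500.0 kg frit:
  Al2O3: 2.648% × 500.0 = 13.24 kg
  Na2O: 6.708% × 500.0 = 33.54 kg
  SrO: 0.8928% × 500.0 = 4.464 kg
  SiO2: 89.75% × 500.0 = 448.8 kg
Per-oxide balance check given the weights on record, relative to the basis at hand (every target is met by its sum within answer rounding):
  Al2O3: 408.7·0.003000 + 61.70·0.1947 = 13.24 kg (target 13.24 kg)
  Na2O: 45.95·0.5815 + 61.70·0.1105 = 33.54 kg (target 33.54 kg)
  SrO: 6.318·0.7065 = 4.464 kg (target 4.464 kg)
  SiO2: 408.7·0.9950 + 61.70·0.6818 = 448.7 kg (target 448.8 kg)
Glass-mass sanity pass: whole batch net of LOI = 500.0 kg (the Σ of target masses is 500.0 kg; with the basis standing at 500.0 kg — gaps are rounding artifacts).
Batch total: Σ batch = 522.7 kg; the LOI term Σ batch·LOI equals 22.70 kg; yield, glass over the total, = 95.66%.

Revised batch per 500.0 kg frit:
  silica sand: 408.7 kg
  strontium carbonate: 6.318 kg
  soda ash: 45.95 kg
  albite: 61.70 kg
Total batch = 522.7 kg; LOI loss = 22.70 kg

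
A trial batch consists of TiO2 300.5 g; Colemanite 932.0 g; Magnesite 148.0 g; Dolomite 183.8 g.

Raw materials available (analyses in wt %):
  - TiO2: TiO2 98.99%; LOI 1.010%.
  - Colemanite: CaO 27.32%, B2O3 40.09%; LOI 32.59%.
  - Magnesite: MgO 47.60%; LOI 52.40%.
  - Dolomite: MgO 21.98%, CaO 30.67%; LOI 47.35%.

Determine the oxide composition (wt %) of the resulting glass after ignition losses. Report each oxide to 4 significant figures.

Glass mass = 1093 g (batch 1564 − LOI 471.4).
Composition: TiO2 27.22%, MgO 10.14%, CaO 28.45%, B2O3 34.19%

Working values are displayed rounded off to 4 significant digits when written out; all arithmetic runs at full precision end to end; every reported figure undergoes a single rounding — the derived quantities, including the four compositions, the totals, LOI, yield, net glass mass, are re-derived from the batch weights for 1093 g of glass at exact precision, as set out in the problem or answer text.
What the batch supplies per oxide:
  TiO2: 300.5·0.9899 = 297.5 g
  MgO: 148.0·0.4760 + 183.8·0.2198 = 110.8 g
  CaO: 932.0·0.2732 + 183.8·0.3067 = 311.0 g
  B2O3: 932.0·0.4009 = 373.6 g
LOI: 300.5·0.01010 + 932.0·0.3259 + 148.0·0.5240 + 183.8·0.4735 = 471.4 g
Glass = total batch minus LOI = 1564 − 471.4 = 1093 g (matching Σ of the oxides)
each wt % is 100 × oxide ÷ glass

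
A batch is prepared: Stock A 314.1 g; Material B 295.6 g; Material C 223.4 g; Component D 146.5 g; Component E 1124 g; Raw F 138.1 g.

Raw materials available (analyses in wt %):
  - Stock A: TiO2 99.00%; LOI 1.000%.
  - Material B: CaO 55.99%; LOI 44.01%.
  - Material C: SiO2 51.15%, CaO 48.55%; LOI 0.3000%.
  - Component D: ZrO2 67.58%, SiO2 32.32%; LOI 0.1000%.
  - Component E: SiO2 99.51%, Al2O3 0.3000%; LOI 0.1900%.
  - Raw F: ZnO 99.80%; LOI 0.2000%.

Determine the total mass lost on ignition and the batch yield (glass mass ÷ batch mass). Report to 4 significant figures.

LOI loss = 136.5 g; glass = 2105 g; yield = 93.91%

Full precision is kept end to end — values along the way are shown rounded to 4 significant figures as written; a single rounding completes each reported value — the derived quantities (ignition loss, glass mass, the six compositions, totals, yield) are carried using the weight values per 2105 g of glass in full precision as written in question or answer.
LOI of each material in turn:
  Stock A: 314.1 × 0.01000 = 3.141 g
  Material B: 295.6 × 0.4401 = 130.1 g
  Material C: 223.4 × 0.003000 = 0.6702 g
  Component D: 146.5 × 0.001000 = 0.1465 g
  Component E: 1124 × 0.001900 = 2.136 g
  Raw F: 138.1 × 0.002000 = 0.2762 g
Total LOI = 136.5 g
Glass = batch − LOI = 2242 − 136.5 = 2105 g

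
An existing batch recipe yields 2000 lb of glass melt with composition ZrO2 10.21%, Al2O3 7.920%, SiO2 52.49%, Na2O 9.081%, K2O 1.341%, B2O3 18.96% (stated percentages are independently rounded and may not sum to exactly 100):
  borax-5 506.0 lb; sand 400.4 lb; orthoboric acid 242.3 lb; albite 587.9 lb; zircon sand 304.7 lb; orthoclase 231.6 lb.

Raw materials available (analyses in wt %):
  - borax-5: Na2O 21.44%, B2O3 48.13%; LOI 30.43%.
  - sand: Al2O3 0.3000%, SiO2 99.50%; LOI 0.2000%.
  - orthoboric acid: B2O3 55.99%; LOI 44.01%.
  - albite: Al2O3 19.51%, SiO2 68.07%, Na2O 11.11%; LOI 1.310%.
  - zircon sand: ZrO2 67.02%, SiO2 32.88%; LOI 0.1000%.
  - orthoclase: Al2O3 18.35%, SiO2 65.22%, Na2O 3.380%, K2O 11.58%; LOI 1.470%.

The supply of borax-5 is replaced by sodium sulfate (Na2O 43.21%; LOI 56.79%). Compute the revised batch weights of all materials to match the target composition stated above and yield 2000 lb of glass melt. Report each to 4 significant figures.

Exact precision is maintained in all steps. Intermediates are printed, with 4-significant-digit rounding, alongside each step; every reported figure is rounded a single time — the derived quantities, which include totals, six oxide percentages, net glass mass, yield, LOI, are recomputed at full float precision, as set out in question or answer, starting from the weights on 2000 lb of glass.
The oxide mass targets at 2000 lb glass melt:
  ZrO2: 10.21% × 2000 = 204.2 lb
  Al2O3: 7.920% × 2000 = 158.4 lb
  SiO2: 52.49% × 2000 = 1050 lb
  Na2O: 9.081% × 2000 = 181.6 lb
  K2O: 1.341% × 2000 = 26.82 lb
  B2O3: 18.96% × 2000 = 379.2 lb
Oxide-by-oxide audit per the reported batch figures, under the basis named above (every target is met by its sum exact up to rounding of places):
  ZrO2: 304.7·0.6702 = 204.2 lb (target 204.2 lb)
  Al2O3: 400.4·0.003000 + 587.9·0.1951 + 231.6·0.1835 = 158.4 lb (target 158.4 lb)
  SiO2: 400.4·0.9950 + 587.9·0.6807 + 304.7·0.3288 + 231.6·0.6522 = 1050 lb (target 1050 lb)
  Na2O: 251.0·0.4321 + 587.9·0.1111 + 231.6·0.03380 = 181.6 lb (target 181.6 lb)
  K2O: 231.6·0.1158 = 26.82 lb (target 26.82 lb)
  B2O3: 677.3·0.5599 = 379.2 lb (target 379.2 lb)
Auditing the glass mass value: batch total minus LOI = 2000 lb (the targets, summed, come to 2000 lb; stated basis 2000 lb — differing by rounding only).
Batch total: Σ batch = 2453 lb; the LOI term Σ batch·LOI equals 452.8 lb; yield: glass divided by total = 81.54%.

Revised batch per 2000 lb glass melt:
  sodium sulfate: 251.0 lb
  sand: 400.4 lb
  orthoboric acid: 677.3 lb
  albite: 587.9 lb
  zircon sand: 304.7 lb
  orthoclase: 231.6 lb
Total batch = 2453 lb; LOI loss = 452.8 lb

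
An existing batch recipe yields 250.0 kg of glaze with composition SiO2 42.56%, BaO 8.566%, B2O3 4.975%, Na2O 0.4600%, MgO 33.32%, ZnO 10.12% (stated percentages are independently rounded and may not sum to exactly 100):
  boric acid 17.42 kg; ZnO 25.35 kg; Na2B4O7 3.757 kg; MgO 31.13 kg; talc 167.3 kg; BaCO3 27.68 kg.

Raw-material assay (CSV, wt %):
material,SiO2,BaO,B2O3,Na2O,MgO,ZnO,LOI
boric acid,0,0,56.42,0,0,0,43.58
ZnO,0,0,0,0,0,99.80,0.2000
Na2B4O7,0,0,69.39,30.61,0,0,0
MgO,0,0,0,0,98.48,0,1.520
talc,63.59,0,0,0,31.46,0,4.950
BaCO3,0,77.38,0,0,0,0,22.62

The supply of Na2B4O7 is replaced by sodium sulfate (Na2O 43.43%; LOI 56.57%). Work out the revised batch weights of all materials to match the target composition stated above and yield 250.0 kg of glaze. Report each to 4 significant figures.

Values along the way are printed rounded off to 4 significant digits at each printed step. Each numeric step runs at full precision throughout — every reported number undergoes a single rounding. The derived quantities (six oxide percentages, net glass mass, totals, yield, LOI) are recomputed from the weighed amounts at 250.0 kg of glass at full precision exactly as printed in the question or the answer.
Oxide-by-oxide targets in 250.0 kg glaze:
  SiO2: 42.56% × 250.0 = 106.4 kg
  BaO: 8.566% × 250.0 = 21.42 kg
  B2O3: 4.975% × 250.0 = 12.44 kg
  Na2O: 0.4600% × 250.0 = 1.150 kg
  MgO: 33.32% × 250.0 = 83.30 kg
  ZnO: 10.12% × 250.0 = 25.30 kg
Per-oxide balance check per the reported batch figures, under the basis named above (delivered sums recover each target modulo rounding of the values):
  SiO2: 167.3·0.6359 = 106.4 kg (target 106.4 kg)
  BaO: 27.68·0.7738 = 21.42 kg (target 21.42 kg)
  B2O3: 22.04·0.5642 = 12.43 kg (target 12.44 kg)
  Na2O: 2.648·0.4343 = 1.150 kg (target 1.150 kg)
  MgO: 31.13·0.9848 + 167.3·0.3146 = 83.29 kg (target 83.30 kg)
  ZnO: 25.35·0.9980 = 25.30 kg (target 25.30 kg)
Mass balance on the glass: whole batch net of LOI = 250.0 kg (oxide target masses add up to 250.0 kg; against the stated basis, 250.0 kg — a pure rounding effect).
Batch grand total — Σ batch = 276.1 kg; LOI loss = Σ batch·LOI = 26.17 kg; yield: glass divided by total = 90.52%.

Revised batch per 250.0 kg glaze:
  boric acid: 22.04 kg
  ZnO: 25.35 kg
  sodium sulfate: 2.648 kg
  MgO: 31.13 kg
  talc: 167.3 kg
  BaCO3: 27.68 kg
Total batch = 276.1 kg; LOI loss = 26.17 kg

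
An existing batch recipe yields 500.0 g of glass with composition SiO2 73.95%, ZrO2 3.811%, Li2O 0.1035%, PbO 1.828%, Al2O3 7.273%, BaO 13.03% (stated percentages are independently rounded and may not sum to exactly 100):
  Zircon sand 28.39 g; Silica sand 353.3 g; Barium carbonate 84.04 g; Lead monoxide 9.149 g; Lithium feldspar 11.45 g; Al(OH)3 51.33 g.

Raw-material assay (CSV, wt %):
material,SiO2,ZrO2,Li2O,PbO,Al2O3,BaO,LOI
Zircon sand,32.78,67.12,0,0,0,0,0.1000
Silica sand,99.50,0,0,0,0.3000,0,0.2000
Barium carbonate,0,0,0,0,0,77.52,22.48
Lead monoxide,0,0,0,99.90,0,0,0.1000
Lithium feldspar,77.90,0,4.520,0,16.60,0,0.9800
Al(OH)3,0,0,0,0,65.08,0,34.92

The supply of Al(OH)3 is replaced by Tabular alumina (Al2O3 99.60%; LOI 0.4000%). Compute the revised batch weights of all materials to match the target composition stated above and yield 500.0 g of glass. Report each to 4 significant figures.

Revised batch per 500.0 g glass:
  Zircon sand: 28.39 g
  Silica sand: 353.3 g
  Barium carbonate: 84.04 g
  Lead monoxide: 9.149 g
  Lithium feldspar: 11.45 g
  Tabular alumina: 33.54 g
Total batch = 519.9 g; LOI loss = 19.88 g

Intermediates appear, rounded to four significant digits, within the worked lines. All internal work holds full precision through every step — every reported figure carries a single rounding. Derived quantities (net glass mass, yield, LOI, six oxide percentages, the totals) are computed in full float precision using the weight values for 500.0 g of glass as set out in the question or the answer.
Oxide mass targets, per 500.0 g glass:
  SiO2: 73.95% × 500.0 = 369.8 g
  ZrO2: 3.811% × 500.0 = 19.06 g
  Li2O: 0.1035% × 500.0 = 0.5175 g
  PbO: 1.828% × 500.0 = 9.140 g
  Al2O3: 7.273% × 500.0 = 36.36 g
  BaO: 13.03% × 500.0 = 65.15 g
Checking each oxide sum given the weights on record, on the stated basis (oxide sums agree with the targets modulo rounding of the values):
  SiO2: 28.39·0.3278 + 353.3·0.9950 + 11.45·0.7790 = 369.8 g (target 369.8 g)
  ZrO2: 28.39·0.6712 = 19.06 g (target 19.06 g)
  Li2O: 11.45·0.04520 = 0.5175 g (target 0.5175 g)
  PbO: 9.149·0.9990 = 9.140 g (target 9.140 g)
  Al2O3: 353.3·0.003000 + 11.45·0.1660 + 33.54·0.9960 = 36.37 g (target 36.36 g)
  BaO: 84.04·0.7752 = 65.15 g (target 65.15 g)
Glass-mass closure: batch total minus LOI = 500.0 g (summing oxide targets gives 500.0 g; the stated basis being 500.0 g — gaps are rounding artifacts).
Batch grand total — Σ batch = 519.9 g; ignition loss, Σ(batch × LOI) = 19.88 g; as yield: glass ÷ batch → 96.18%.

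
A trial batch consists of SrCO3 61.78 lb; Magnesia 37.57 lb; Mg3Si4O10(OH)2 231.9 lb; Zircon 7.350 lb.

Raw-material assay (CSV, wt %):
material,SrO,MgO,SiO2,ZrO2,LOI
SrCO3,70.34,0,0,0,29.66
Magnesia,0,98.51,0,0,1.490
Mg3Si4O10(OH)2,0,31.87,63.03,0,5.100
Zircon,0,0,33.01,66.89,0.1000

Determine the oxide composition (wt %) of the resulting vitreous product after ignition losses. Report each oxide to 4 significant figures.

Glass mass = 307.9 lb (batch 338.6 − LOI 30.72).
Composition: SrO 14.11%, MgO 36.03%, SiO2 48.26%, ZrO2 1.597%

All internal work keeps full float precision throughout. The intermediate values are printed (rounded to four significant figures) as written — each reported figure is rounded just once — the derived quantities, including LOI, the yield, four oxide percentages, totals, glass mass, are rebuilt from the batch weights per 307.9 lb of glass in full float precision, exactly as printed in question or answer.
What the batch supplies per oxide:
  SrO: 61.78·0.7034 = 43.46 lb
  MgO: 37.57·0.9851 + 231.9·0.3187 = 110.9 lb
  SiO2: 231.9·0.6303 + 7.350·0.3301 = 148.6 lb
  ZrO2: 7.350·0.6689 = 4.916 lb
LOI: 61.78·0.2966 + 37.57·0.01490 + 231.9·0.05100 + 7.350·0.001000 = 30.72 lb
Glass mass = batch − LOI = 338.6 − 30.72 = 307.9 lb (equal to the oxide-mass sum)
wt %: oxide over glass, times 100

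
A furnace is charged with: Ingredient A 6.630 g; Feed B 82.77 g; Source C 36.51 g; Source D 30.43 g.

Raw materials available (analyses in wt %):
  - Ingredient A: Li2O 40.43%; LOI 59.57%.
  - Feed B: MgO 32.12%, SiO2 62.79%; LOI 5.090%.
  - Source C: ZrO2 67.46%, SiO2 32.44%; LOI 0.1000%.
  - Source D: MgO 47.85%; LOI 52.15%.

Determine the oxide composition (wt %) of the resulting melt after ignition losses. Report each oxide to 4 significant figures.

Glass mass = 132.3 g (batch 156.3 − LOI 24.07).
Composition: ZrO2 18.62%, Li2O 2.027%, MgO 31.11%, SiO2 48.25%

All internal work runs at full precision through every step — working values appear (rounded to 4 significant figures) within the worked lines. Every reported number undergoes a single rounding; all derived quantities are recomputed in full precision (the totals, the yield, LOI, four oxide percentages, glass mass) using the weight values per 132.3 g of glass, as set out in problem or answer.
What the batch supplies per oxide:
  ZrO2: 36.51·0.6746 = 24.63 g
  Li2O: 6.630·0.4043 = 2.681 g
  MgO: 82.77·0.3212 + 30.43·0.4785 = 41.15 g
  SiO2: 82.77·0.6279 + 36.51·0.3244 = 63.82 g
LOI: 6.630·0.5957 + 82.77·0.05090 + 36.51·0.001000 + 30.43·0.5215 = 24.07 g
The glass mass, total less LOI, = 156.3 − 24.07 = 132.3 g (= Σ oxide masses)
wt % = oxide mass / glass mass × 100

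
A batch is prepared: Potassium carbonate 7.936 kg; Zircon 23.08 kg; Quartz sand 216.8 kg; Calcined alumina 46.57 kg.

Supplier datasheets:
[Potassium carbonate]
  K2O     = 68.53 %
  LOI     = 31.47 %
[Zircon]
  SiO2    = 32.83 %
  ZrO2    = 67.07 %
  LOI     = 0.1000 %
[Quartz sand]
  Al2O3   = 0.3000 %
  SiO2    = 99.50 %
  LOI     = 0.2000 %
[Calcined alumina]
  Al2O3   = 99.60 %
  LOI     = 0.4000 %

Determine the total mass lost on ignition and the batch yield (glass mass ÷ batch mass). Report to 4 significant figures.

LOI loss = 3.140 kg; glass = 291.2 kg; yield = 98.93%

In-progress results are displayed, rounded to 4 significant figures, in the working; every computation keeps full precision from first step to last. Exactly one rounding lands on each reported figure — derived quantities are carried starting from the weights on 291.2 kg of glass at full float precision (four oxide percentages, totals, the yield, glass mass, ignition loss), exactly as printed in problem or answer.
Each material's LOI contribution:
  Potassium carbonate: 7.936 × 0.3147 = 2.497 kg
  Zircon: 23.08 × 0.001000 = 0.02308 kg
  Quartz sand: 216.8 × 0.002000 = 0.4336 kg
  Calcined alumina: 46.57 × 0.004000 = 0.1863 kg
Total LOI = 3.140 kg
Glass = batch − LOI = 294.4 − 3.140 = 291.2 kg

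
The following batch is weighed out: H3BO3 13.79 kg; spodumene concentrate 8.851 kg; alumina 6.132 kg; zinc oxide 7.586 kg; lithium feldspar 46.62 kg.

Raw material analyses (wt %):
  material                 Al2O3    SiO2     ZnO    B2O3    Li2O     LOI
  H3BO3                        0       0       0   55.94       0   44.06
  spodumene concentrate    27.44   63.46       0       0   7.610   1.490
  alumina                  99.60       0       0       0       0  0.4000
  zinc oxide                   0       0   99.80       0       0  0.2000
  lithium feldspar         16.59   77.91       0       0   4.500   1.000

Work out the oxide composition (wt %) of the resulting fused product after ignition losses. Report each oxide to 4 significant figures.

Glass mass = 76.27 kg (batch 82.98 − LOI 6.714).
Composition: Al2O3 21.33%, SiO2 54.99%, ZnO 9.927%, B2O3 10.11%, Li2O 3.634%

Mid-chain values are shown (rounded to four significant figures) when written out. The whole derivation maintains exact precision at every stage; every reported figure takes just one rounding. Derived quantities are carried starting from the weights for 76.27 kg of glass in full float precision (the totals, the five compositions, net glass mass, yield, LOI), as they appear in problem or answer.
Mass of each oxide from the mix:
  Al2O3: 8.851·0.2744 + 6.132·0.9960 + 46.62·0.1659 = 16.27 kg
  SiO2: 8.851·0.6346 + 46.62·0.7791 = 41.94 kg
  ZnO: 7.586·0.9980 = 7.571 kg
  B2O3: 13.79·0.5594 = 7.714 kg
  Li2O: 8.851·0.07610 + 46.62·0.04500 = 2.771 kg
LOI: 13.79·0.4406 + 8.851·0.01490 + 6.132·0.004000 + 7.586·0.002000 + 46.62·0.01000 = 6.714 kg
Glass = total batch minus LOI = 82.98 − 6.714 = 76.27 kg (the oxide masses sum to this)
percent share: oxide ÷ glass, ×100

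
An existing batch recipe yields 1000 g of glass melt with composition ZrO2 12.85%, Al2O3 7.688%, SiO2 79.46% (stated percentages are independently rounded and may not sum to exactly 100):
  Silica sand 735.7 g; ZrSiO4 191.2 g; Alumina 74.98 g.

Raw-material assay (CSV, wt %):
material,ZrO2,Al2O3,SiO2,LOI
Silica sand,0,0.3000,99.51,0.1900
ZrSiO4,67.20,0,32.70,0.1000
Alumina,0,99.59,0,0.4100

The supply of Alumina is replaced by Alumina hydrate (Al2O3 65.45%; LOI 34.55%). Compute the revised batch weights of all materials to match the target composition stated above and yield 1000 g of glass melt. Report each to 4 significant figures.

In-progress results are printed with 4-significant-figure rounding as written. The whole derivation holds exact precision from first step to last — a single rounding completes every reported value; all derived quantities, which include ignition loss, net glass mass, totals, the yield, the three compositions, are computed in exact precision, as they appear in problem or answer, starting from the weights at 1000 g of glass.
Per-oxide target masses for 1000 g glass melt:
  ZrO2: 12.85% × 1000 = 128.5 g
  Al2O3: 7.688% × 1000 = 76.88 g
  SiO2: 79.46% × 1000 = 794.6 g
Checking each oxide sum given the weights on record, versus the basis set out (delivered sums recover each target inside rounding margins):
  ZrO2: 191.2·0.6720 = 128.5 g (target 128.5 g)
  Al2O3: 735.7·0.003000 + 114.1·0.6545 = 76.89 g (target 76.88 g)
  SiO2: 735.7·0.9951 + 191.2·0.3270 = 794.6 g (target 794.6 g)
Glass-mass sanity pass: batch Σ − ignition loss = 1000 g (the Σ of target masses is 1000 g; basis as stated: 1000 g — deltas are rounding alone).
Adding the batch up: Σ batch = 1041 g; Σ batch·LOI gives LOI loss = 41.01 g; yield = glass ÷ total batch = 96.06%.

Revised batch per 1000 g glass melt:
  Silica sand: 735.7 g
  ZrSiO4: 191.2 g
  Alumina hydrate: 114.1 g
Total batch = 1041 g; LOI loss = 41.01 g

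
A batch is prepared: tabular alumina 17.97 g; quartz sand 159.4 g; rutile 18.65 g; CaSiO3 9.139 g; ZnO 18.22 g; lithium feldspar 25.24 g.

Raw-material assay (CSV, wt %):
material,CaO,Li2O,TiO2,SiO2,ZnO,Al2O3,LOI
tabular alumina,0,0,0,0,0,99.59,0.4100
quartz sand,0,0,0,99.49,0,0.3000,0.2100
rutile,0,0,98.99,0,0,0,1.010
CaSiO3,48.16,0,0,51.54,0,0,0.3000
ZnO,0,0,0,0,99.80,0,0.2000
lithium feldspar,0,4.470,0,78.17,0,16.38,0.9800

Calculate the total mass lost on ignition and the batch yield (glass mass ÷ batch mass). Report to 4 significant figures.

In-progress results are shown rounded to 4 significant figures between the steps — all arithmetic holds exact precision end to end; every reported value is rounded a single time — the derived quantities (LOI, glass mass, totals, the six compositions, yield) are recomputed at full precision from the weighed amounts per 247.7 g of glass as they appear in problem or answer.
LOI of each material in turn:
  tabular alumina: 17.97 × 0.004100 = 0.07368 g
  quartz sand: 159.4 × 0.002100 = 0.3347 g
  rutile: 18.65 × 0.01010 = 0.1884 g
  CaSiO3: 9.139 × 0.003000 = 0.02742 g
  ZnO: 18.22 × 0.002000 = 0.03644 g
  lithium feldspar: 25.24 × 0.009800 = 0.2474 g
Total LOI = 0.9080 g
Glass = batch − LOI = 248.6 − 0.9080 = 247.7 g

LOI loss = 0.9080 g; glass = 247.7 g; yield = 99.63%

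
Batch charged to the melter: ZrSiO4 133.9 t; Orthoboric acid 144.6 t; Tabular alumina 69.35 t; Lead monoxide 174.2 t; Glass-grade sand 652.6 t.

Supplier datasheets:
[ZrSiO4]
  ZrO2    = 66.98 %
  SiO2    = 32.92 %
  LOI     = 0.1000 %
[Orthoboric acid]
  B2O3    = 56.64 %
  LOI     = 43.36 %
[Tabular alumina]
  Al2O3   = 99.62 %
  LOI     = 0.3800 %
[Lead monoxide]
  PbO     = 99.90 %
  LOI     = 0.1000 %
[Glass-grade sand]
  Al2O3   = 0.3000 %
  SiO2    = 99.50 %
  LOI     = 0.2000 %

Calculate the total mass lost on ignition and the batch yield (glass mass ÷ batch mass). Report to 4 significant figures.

LOI loss = 64.58 t; glass = 1110 t; yield = 94.50%

Values along the way appear, with 4-significant-digit rounding, on the page. The whole derivation holds full float precision end to end — every reported number is rounded exactly once; derived quantities, which include the yield, ignition loss, net glass mass, totals, five oxide percentages, are computed in full precision, as written in question or answer, starting from the weights per 1110 t of glass.
LOI of each material in turn:
  ZrSiO4: 133.9 × 0.001000 = 0.1339 t
  Orthoboric acid: 144.6 × 0.4336 = 62.70 t
  Tabular alumina: 69.35 × 0.003800 = 0.2635 t
  Lead monoxide: 174.2 × 0.001000 = 0.1742 t
  Glass-grade sand: 652.6 × 0.002000 = 1.305 t
Total LOI = 64.58 t
Glass = batch − LOI = 1175 − 64.58 = 1110 t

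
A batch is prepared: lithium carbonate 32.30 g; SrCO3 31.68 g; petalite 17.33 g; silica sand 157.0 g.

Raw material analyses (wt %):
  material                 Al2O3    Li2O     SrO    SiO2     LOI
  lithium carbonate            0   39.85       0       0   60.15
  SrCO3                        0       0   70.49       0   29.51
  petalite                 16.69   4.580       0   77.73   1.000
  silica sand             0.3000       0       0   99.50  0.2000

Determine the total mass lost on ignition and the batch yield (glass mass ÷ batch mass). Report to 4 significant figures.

All arithmetic keeps full precision in every operation; in-progress results appear, rounded to four significant figures, when written out — every reported result undergoes a single rounding. The derived quantities, which include yield, the four compositions, net glass mass, ignition loss, the totals, are recomputed in full float precision, exactly as printed in the problem or the answer, using the weight values per 209.0 g of glass.
LOI of each material in turn:
  lithium carbonate: 32.30 × 0.6015 = 19.43 g
  SrCO3: 31.68 × 0.2951 = 9.349 g
  petalite: 17.33 × 0.01000 = 0.1733 g
  silica sand: 157.0 × 0.002000 = 0.3140 g
Total LOI = 29.26 g
Glass = batch − LOI = 238.3 − 29.26 = 209.0 g

LOI loss = 29.26 g; glass = 209.0 g; yield = 87.72%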